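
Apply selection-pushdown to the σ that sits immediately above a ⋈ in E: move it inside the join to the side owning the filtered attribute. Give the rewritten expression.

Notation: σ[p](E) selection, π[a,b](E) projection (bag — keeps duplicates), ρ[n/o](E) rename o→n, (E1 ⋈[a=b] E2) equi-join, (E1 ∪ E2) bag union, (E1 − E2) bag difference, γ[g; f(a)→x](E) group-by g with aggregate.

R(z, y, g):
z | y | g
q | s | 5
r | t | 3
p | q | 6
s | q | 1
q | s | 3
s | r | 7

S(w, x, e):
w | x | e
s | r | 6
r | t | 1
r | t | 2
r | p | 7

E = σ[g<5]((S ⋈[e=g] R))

σ filters on g, owned by the right side.
E' = (S ⋈[e=g] σ[g<5](R))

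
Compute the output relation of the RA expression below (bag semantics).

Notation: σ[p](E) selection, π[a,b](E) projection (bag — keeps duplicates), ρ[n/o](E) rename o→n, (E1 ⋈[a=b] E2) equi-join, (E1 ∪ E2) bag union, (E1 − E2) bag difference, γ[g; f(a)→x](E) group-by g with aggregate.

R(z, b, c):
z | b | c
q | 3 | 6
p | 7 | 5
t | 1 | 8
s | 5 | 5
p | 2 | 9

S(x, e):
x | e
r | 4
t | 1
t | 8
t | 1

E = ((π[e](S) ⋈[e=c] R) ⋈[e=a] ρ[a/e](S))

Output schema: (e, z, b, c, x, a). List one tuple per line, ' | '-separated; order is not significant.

Row counts bottom-up:
  S → 4
  π[e](S) → 4
  R → 5
  (π[e](S) ⋈[e=c] R) → 1
  S → 4
  ρ[a/e](S) → 4
  ((π[e](S) ⋈[e=c] R) ⋈[e=a] ρ[a/e](S)) → 1

== RESULT ==
e | z | b | c | x | a
8 | t | 1 | 8 | t | 8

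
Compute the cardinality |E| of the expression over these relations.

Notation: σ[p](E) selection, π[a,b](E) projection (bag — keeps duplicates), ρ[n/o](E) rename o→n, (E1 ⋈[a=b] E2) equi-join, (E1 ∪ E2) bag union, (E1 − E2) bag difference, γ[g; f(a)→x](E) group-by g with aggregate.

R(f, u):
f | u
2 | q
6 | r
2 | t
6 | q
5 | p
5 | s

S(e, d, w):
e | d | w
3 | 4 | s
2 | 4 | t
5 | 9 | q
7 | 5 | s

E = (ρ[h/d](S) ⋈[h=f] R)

Subexpression sizes:
  S → 4
  ρ[h/d](S) → 4
  R → 6
  (ρ[h/d](S) ⋈[h=f] R) → 2

|E| = 2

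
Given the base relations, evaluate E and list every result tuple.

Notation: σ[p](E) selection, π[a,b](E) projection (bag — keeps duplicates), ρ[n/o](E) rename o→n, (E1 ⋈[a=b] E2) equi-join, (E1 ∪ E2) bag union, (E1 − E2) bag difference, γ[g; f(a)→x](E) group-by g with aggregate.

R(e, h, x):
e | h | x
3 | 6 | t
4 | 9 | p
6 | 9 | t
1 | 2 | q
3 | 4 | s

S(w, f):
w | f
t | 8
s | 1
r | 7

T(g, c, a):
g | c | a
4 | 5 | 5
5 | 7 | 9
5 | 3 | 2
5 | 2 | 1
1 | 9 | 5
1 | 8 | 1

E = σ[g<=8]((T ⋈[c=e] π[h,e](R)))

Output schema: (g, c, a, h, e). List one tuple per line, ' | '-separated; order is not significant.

Per-node cardinality:
  T → 6
  R → 5
  π[h,e](R) → 5
  (T ⋈[c=e] π[h,e](R)) → 2
  σ[g<=8]((T ⋈[c=e] π[h,e](R))) → 2

== RESULT ==
g | c | a | h | e
5 | 3 | 2 | 4 | 3
5 | 3 | 2 | 6 | 3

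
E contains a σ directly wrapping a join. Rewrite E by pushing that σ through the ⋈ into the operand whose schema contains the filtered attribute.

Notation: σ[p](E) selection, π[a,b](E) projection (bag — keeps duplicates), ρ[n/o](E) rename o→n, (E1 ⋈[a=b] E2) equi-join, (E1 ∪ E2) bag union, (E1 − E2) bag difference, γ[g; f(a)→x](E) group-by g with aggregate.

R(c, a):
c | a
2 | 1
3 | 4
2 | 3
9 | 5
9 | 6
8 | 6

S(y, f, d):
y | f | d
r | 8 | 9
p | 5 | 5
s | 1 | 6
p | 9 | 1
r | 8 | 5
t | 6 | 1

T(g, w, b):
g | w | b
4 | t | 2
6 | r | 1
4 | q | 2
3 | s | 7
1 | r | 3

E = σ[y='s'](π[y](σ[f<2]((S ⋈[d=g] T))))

σ filters on f, owned by the left side.
E' = σ[y='s'](π[y]((σ[f<2](S) ⋈[d=g] T)))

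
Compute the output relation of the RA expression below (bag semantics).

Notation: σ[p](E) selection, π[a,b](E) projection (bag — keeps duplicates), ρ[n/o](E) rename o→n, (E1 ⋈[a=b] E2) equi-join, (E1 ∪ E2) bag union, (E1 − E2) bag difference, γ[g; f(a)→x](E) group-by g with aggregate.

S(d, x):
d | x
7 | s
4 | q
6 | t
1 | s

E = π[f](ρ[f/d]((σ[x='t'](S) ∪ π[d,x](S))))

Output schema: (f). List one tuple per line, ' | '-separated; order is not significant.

Row counts bottom-up:
  S → 4
  σ[x='t'](S) → 1
  S → 4
  π[d,x](S) → 4
  (σ[x='t'](S) ∪ π[d,x](S)) → 5
  ρ[f/d]((σ[x='t'](S) ∪ π[d,x](S))) → 5
  π[f](ρ[f/d]((σ[x='t'](S) ∪ π[d,x](S)))) → 5

== RESULT ==
f
1
4
6
6
7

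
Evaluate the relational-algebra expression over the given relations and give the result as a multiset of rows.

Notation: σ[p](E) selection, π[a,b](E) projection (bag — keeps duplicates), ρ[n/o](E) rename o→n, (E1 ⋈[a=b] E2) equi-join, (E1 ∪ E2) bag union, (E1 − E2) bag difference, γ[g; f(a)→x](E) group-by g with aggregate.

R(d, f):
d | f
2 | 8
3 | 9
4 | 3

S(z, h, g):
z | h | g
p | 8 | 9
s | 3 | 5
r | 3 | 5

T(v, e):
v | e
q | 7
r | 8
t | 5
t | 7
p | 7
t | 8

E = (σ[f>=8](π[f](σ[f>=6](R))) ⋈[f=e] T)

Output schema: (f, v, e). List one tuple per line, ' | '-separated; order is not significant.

Subexpression sizes:
  R → 3
  σ[f>=6](R) → 2
  π[f](σ[f>=6](R)) → 2
  σ[f>=8](π[f](σ[f>=6](R))) → 2
  T → 6
  (σ[f>=8](π[f](σ[f>=6](R))) ⋈[f=e] T) → 2

== RESULT ==
f | v | e
8 | r | 8
8 | t | 8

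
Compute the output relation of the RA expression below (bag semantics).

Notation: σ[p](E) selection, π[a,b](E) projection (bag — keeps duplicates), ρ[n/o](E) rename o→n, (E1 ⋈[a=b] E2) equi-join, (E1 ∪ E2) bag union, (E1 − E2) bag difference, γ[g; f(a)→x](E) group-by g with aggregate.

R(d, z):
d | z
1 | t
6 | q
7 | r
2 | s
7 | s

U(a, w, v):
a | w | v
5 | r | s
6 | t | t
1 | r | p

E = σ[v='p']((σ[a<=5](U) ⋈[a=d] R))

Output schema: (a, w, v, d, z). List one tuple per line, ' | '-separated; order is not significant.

Row counts bottom-up:
  U → 3
  σ[a<=5](U) → 2
  R → 5
  (σ[a<=5](U) ⋈[a=d] R) → 1
  σ[v='p']((σ[a<=5](U) ⋈[a=d] R)) → 1

== RESULT ==
a | w | v | d | z
1 | r | p | 1 | t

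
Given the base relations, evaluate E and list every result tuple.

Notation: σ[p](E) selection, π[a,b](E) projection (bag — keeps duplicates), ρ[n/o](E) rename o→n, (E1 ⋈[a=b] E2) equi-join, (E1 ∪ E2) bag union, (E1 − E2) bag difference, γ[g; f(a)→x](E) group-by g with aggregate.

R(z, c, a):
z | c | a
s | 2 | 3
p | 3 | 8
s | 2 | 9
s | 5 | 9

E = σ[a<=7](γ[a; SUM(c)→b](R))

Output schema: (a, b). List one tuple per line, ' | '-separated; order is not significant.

Row counts bottom-up:
  R → 4
  γ[a; SUM(c)→b](R) → 3
  σ[a<=7](γ[a; SUM(c)→b](R)) → 1

== RESULT ==
a | b
3 | 2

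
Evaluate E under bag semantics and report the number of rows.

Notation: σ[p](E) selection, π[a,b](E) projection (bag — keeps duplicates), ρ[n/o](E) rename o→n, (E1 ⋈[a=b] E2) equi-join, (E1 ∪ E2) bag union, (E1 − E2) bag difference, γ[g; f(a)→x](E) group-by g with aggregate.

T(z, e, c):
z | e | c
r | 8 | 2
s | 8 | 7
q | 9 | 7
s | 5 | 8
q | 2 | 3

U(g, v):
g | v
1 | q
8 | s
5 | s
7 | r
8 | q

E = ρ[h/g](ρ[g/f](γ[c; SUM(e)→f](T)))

Per-node cardinality:
  T → 5
  γ[c; SUM(e)→f](T) → 4
  ρ[g/f](γ[c; SUM(e)→f](T)) → 4
  ρ[h/g](ρ[g/f](γ[c; SUM(e)→f](T))) → 4

|E| = 4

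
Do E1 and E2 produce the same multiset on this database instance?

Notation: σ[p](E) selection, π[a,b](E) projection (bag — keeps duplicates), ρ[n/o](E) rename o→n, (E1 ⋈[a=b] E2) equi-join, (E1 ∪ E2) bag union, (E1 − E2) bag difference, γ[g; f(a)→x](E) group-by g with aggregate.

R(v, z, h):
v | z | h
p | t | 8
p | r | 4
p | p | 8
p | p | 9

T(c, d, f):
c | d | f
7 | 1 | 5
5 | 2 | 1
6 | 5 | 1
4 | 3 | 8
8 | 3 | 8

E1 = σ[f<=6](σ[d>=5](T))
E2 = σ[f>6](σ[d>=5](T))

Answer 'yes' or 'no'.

E1 row counts bottom-up:
  T → 5
  σ[d>=5](T) → 1
  σ[f<=6](σ[d>=5](T)) → 1
E2 row counts bottom-up:
  T → 5
  σ[d>=5](T) → 1
  σ[f>6](σ[d>=5](T)) → 0

E1 result:
c | d | f
6 | 5 | 1
E2 result:
c | d | f
(0 rows)
Witness: (6, 5, 1) appears 1× in E1 but 0× in E2.

no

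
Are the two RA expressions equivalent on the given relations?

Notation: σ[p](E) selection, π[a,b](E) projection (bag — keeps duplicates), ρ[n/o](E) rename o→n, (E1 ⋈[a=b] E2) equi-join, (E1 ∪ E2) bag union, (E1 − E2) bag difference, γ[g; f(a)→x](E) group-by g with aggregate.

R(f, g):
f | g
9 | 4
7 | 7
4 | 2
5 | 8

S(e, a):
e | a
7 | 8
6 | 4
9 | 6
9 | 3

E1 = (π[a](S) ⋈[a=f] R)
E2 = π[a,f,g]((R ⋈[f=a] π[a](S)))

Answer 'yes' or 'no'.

E1 row counts bottom-up:
  S → 4
  π[a](S) → 4
  R → 4
  (π[a](S) ⋈[a=f] R) → 1
E2 row counts bottom-up:
  R → 4
  S → 4
  π[a](S) → 4
  (R ⋈[f=a] π[a](S)) → 1
  π[a,f,g]((R ⋈[f=a] π[a](S))) → 1

E1 and E2 produce the same multiset:
a | f | g
4 | 4 | 2

yes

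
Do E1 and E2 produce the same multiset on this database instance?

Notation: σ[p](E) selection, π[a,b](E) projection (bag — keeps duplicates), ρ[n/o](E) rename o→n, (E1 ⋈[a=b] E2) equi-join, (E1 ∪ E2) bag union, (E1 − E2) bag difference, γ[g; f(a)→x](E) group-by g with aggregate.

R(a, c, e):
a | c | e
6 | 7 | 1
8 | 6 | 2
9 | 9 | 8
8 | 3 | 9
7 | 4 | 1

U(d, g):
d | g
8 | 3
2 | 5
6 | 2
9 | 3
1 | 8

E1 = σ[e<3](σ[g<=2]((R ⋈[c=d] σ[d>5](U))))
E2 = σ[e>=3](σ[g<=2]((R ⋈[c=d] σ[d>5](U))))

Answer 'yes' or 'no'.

E1 stepwise |·|:
  R → 5
  U → 5
  σ[d>5](U) → 3
  (R ⋈[c=d] σ[d>5](U)) → 2
  σ[g<=2]((R ⋈[c=d] σ[d>5](U))) → 1
  σ[e<3](σ[g<=2]((R ⋈[c=d] σ[d>5](U)))) → 1
E2 stepwise |·|:
  R → 5
  U → 5
  σ[d>5](U) → 3
  (R ⋈[c=d] σ[d>5](U)) → 2
  σ[g<=2]((R ⋈[c=d] σ[d>5](U))) → 1
  σ[e>=3](σ[g<=2]((R ⋈[c=d] σ[d>5](U)))) → 0

E1 result:
a | c | e | d | g
8 | 6 | 2 | 6 | 2
E2 result:
a | c | e | d | g
(0 rows)
Witness: (8, 6, 2, 6, 2) appears 1× in E1 but 0× in E2.

no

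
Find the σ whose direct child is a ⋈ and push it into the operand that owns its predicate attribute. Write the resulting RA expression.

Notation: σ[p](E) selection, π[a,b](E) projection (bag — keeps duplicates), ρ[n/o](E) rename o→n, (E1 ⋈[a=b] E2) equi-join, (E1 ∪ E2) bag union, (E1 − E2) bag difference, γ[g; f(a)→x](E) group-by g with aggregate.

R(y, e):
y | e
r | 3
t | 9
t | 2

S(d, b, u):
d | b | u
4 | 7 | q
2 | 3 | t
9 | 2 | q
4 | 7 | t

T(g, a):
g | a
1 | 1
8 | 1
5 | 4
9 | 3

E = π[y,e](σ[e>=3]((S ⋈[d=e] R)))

σ filters on e, owned by the right side.
E' = π[y,e]((S ⋈[d=e] σ[e>=3](R)))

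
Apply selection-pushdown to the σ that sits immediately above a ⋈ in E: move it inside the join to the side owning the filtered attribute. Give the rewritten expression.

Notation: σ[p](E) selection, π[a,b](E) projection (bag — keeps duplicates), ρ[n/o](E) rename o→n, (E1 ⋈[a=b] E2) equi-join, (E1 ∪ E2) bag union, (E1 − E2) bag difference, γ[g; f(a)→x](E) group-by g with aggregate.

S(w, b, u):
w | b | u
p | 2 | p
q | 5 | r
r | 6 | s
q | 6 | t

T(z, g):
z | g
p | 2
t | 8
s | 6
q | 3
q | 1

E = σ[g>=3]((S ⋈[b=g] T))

σ filters on g, owned by the right side.
E' = (S ⋈[b=g] σ[g>=3](T))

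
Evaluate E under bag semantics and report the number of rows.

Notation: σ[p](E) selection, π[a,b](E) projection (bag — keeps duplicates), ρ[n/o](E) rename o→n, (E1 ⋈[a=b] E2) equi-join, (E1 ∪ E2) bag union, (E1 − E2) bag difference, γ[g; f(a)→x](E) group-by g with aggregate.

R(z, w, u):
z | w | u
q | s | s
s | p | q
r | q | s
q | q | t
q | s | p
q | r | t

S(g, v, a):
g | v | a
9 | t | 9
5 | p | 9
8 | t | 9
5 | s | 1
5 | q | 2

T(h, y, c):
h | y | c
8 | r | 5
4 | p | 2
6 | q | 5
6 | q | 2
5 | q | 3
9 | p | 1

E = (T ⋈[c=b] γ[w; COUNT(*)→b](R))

Row counts bottom-up:
  T → 6
  R → 6
  γ[w; COUNT(*)→b](R) → 4
  (T ⋈[c=b] γ[w; COUNT(*)→b](R)) → 6

|E| = 6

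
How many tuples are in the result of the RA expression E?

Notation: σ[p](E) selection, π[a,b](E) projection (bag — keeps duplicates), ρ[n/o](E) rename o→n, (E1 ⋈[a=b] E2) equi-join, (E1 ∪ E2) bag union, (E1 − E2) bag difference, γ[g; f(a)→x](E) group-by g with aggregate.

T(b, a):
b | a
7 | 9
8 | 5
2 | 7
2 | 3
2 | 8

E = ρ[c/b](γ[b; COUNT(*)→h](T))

Row counts bottom-up:
  T → 5
  γ[b; COUNT(*)→h](T) → 3
  ρ[c/b](γ[b; COUNT(*)→h](T)) → 3

|E| = 3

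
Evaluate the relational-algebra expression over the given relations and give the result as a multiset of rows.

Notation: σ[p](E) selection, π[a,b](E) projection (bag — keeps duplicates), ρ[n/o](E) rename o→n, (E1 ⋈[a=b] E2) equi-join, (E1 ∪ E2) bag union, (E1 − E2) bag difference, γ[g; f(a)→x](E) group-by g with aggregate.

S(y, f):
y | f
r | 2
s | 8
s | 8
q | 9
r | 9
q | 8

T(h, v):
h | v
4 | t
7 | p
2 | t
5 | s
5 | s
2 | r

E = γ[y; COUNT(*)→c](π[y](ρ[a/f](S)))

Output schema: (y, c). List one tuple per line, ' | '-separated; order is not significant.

Stepwise |·|:
  S → 6
  ρ[a/f](S) → 6
  π[y](ρ[a/f](S)) → 6
  γ[y; COUNT(*)→c](π[y](ρ[a/f](S))) → 3

== RESULT ==
y | c
q | 2
r | 2
s | 2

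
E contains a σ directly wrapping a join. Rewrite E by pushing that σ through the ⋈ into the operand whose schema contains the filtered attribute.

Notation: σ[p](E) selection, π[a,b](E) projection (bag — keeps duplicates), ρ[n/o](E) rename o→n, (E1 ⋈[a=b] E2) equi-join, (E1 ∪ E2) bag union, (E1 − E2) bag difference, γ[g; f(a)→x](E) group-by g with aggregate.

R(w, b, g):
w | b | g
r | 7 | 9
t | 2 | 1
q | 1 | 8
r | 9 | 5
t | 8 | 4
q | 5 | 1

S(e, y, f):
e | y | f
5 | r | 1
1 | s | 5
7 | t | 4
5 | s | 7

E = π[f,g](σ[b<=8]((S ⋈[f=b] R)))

σ filters on b, owned by the right side.
E' = π[f,g]((S ⋈[f=b] σ[b<=8](R)))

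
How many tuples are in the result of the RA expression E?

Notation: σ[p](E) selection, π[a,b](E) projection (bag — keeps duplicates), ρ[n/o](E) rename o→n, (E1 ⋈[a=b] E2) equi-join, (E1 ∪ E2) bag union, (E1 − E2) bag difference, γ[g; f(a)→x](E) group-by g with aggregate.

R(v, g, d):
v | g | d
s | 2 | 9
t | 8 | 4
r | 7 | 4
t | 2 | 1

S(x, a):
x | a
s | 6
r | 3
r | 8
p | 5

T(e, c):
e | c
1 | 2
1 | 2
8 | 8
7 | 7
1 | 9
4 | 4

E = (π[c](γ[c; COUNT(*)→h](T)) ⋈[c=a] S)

Stepwise |·|:
  T → 6
  γ[c; COUNT(*)→h](T) → 5
  π[c](γ[c; COUNT(*)→h](T)) → 5
  S → 4
  (π[c](γ[c; COUNT(*)→h](T)) ⋈[c=a] S) → 1

|E| = 1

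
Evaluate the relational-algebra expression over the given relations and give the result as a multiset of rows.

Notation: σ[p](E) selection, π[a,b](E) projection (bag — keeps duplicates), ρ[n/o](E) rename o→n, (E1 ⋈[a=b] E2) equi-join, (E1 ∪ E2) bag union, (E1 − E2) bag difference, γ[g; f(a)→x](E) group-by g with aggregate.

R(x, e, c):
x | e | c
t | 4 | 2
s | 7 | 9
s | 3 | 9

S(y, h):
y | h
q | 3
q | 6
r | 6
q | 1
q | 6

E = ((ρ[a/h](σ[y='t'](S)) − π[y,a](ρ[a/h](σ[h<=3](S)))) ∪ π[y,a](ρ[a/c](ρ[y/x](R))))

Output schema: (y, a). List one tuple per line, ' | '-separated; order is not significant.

Subexpression sizes:
  S → 5
  σ[y='t'](S) → 0
  ρ[a/h](σ[y='t'](S)) → 0
  S → 5
  σ[h<=3](S) → 2
  ρ[a/h](σ[h<=3](S)) → 2
  π[y,a](ρ[a/h](σ[h<=3](S))) → 2
  (ρ[a/h](σ[y='t'](S)) − π[y,a](ρ[a/h](σ[h<=3](S)))) → 0
  R → 3
  ρ[y/x](R) → 3
  ρ[a/c](ρ[y/x](R)) → 3
  π[y,a](ρ[a/c](ρ[y/x](R))) → 3
  ((ρ[a/h](σ[y='t'](S)) − π[y,a](ρ[a/h](σ[h<=3](S)))) ∪ π[y,a](ρ[a/c](ρ[y/x](R)))) → 3

== RESULT ==
y | a
s | 9
s | 9
t | 2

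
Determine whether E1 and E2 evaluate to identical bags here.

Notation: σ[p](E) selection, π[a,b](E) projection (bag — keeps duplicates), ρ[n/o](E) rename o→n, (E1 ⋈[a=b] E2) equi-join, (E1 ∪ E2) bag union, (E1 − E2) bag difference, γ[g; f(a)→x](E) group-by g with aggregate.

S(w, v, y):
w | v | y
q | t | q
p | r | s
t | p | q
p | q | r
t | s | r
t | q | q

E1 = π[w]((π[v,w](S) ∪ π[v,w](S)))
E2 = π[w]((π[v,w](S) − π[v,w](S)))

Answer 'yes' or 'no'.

E1 stepwise |·|:
  S → 6
  π[v,w](S) → 6
  S → 6
  π[v,w](S) → 6
  (π[v,w](S) ∪ π[v,w](S)) → 12
  π[w]((π[v,w](S) ∪ π[v,w](S))) → 12
E2 stepwise |·|:
  S → 6
  π[v,w](S) → 6
  S → 6
  π[v,w](S) → 6
  (π[v,w](S) − π[v,w](S)) → 0
  π[w]((π[v,w](S) − π[v,w](S))) → 0

E1 result:
w
p
p
p
p
q
q
t
t
t
t
t
t
E2 result:
w
(0 rows)
Witness: ('t',) appears 6× in E1 but 0× in E2.

no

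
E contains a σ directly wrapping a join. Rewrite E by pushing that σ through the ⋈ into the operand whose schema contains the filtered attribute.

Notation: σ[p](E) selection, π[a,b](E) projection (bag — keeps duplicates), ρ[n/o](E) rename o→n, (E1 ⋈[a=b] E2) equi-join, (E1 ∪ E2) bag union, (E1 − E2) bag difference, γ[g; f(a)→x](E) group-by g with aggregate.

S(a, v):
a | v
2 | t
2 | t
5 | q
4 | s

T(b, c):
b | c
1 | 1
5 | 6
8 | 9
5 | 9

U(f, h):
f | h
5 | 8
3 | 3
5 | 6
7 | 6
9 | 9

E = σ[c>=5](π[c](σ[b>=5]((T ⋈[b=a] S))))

σ filters on b, owned by the left side.
E' = σ[c>=5](π[c]((σ[b>=5](T) ⋈[b=a] S)))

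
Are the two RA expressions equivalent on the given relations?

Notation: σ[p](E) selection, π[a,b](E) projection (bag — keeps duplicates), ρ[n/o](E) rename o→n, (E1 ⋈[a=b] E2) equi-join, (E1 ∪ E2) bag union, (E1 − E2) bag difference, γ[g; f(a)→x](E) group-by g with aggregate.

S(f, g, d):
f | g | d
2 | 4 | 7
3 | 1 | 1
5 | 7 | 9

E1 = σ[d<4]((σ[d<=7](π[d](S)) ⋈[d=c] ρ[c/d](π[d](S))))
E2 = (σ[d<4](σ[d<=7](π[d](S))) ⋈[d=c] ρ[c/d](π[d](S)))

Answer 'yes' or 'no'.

E1 per-node cardinality:
  S → 3
  π[d](S) → 3
  σ[d<=7](π[d](S)) → 2
  S → 3
  π[d](S) → 3
  ρ[c/d](π[d](S)) → 3
  (σ[d<=7](π[d](S)) ⋈[d=c] ρ[c/d](π[d](S))) → 2
  σ[d<4]((σ[d<=7](π[d](S)) ⋈[d=c] ρ[c/d](π[d](S)))) → 1
E2 per-node cardinality:
  S → 3
  π[d](S) → 3
  σ[d<=7](π[d](S)) → 2
  σ[d<4](σ[d<=7](π[d](S))) → 1
  S → 3
  π[d](S) → 3
  ρ[c/d](π[d](S)) → 3
  (σ[d<4](σ[d<=7](π[d](S))) ⋈[d=c] ρ[c/d](π[d](S))) → 1

E1 and E2 produce the same multiset:
d | c
1 | 1

yes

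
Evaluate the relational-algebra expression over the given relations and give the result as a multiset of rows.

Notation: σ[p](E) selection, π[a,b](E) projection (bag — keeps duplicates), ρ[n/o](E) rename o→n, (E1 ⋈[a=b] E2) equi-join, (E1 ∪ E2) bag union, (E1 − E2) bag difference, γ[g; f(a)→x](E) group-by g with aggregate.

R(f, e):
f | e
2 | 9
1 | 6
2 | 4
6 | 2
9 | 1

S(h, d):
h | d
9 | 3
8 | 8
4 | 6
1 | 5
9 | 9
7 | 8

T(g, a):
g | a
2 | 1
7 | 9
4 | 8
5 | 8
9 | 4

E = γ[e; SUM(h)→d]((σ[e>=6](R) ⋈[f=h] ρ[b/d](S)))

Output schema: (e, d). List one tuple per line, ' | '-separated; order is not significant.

Subexpression sizes:
  R → 5
  σ[e>=6](R) → 2
  S → 6
  ρ[b/d](S) → 6
  (σ[e>=6](R) ⋈[f=h] ρ[b/d](S)) → 1
  γ[e; SUM(h)→d]((σ[e>=6](R) ⋈[f=h] ρ[b/d](S))) → 1

== RESULT ==
e | d
6 | 1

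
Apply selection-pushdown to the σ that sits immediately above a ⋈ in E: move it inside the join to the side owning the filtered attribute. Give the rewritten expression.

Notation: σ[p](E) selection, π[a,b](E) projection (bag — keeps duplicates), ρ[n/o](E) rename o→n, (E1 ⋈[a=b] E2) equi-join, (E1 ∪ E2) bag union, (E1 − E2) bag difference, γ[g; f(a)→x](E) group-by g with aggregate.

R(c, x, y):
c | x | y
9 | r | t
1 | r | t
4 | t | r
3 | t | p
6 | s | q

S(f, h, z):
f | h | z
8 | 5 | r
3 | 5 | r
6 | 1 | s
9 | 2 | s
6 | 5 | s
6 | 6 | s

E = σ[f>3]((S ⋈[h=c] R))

σ filters on f, owned by the left side.
E' = (σ[f>3](S) ⋈[h=c] R)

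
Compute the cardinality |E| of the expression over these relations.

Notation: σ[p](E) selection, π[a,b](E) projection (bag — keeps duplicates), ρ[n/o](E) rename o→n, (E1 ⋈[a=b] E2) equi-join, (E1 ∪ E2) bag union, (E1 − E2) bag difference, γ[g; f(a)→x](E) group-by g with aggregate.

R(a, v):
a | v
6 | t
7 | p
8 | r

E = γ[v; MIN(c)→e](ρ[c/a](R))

Per-node cardinality:
  R → 3
  ρ[c/a](R) → 3
  γ[v; MIN(c)→e](ρ[c/a](R)) → 3

|E| = 3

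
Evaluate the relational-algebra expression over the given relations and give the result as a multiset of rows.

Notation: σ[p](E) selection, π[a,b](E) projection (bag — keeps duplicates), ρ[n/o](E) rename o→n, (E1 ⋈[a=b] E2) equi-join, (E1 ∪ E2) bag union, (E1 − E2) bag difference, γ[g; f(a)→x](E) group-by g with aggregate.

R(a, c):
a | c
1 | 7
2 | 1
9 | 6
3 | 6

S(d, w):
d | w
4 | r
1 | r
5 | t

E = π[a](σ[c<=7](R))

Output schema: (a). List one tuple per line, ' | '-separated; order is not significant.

Row counts bottom-up:
  R → 4
  σ[c<=7](R) → 4
  π[a](σ[c<=7](R)) → 4

== RESULT ==
a
1
2
3
9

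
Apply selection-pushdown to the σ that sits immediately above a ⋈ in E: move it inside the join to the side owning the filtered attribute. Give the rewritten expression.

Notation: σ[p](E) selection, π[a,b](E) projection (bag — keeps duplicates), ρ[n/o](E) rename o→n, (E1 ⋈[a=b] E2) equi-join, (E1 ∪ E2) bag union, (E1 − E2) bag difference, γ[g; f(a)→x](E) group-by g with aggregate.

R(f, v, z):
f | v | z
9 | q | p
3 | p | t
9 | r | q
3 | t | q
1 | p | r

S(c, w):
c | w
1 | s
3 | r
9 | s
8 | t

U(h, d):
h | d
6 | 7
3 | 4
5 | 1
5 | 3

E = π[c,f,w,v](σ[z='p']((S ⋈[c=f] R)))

σ filters on z, owned by the right side.
E' = π[c,f,w,v]((S ⋈[c=f] σ[z='p'](R)))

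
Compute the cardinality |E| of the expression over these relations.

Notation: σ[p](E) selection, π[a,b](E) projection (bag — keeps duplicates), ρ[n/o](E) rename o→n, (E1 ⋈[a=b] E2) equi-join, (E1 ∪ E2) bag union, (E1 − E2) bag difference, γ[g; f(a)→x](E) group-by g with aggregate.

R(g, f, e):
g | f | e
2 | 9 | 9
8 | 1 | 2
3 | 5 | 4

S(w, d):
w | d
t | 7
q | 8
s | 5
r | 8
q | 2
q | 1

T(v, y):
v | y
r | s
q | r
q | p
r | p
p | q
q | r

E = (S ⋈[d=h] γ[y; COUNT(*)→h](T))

Stepwise |·|:
  S → 6
  T → 6
  γ[y; COUNT(*)→h](T) → 4
  (S ⋈[d=h] γ[y; COUNT(*)→h](T)) → 4

|E| = 4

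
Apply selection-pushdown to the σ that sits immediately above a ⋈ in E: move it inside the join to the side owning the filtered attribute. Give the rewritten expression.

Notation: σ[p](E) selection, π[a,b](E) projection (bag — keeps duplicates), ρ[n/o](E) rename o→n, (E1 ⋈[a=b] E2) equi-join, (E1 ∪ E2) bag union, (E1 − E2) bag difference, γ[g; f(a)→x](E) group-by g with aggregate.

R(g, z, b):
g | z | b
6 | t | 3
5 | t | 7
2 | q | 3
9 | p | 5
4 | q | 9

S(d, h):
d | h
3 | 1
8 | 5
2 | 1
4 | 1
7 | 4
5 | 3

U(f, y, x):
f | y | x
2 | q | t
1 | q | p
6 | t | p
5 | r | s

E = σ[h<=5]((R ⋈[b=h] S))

σ filters on h, owned by the right side.
E' = (R ⋈[b=h] σ[h<=5](S))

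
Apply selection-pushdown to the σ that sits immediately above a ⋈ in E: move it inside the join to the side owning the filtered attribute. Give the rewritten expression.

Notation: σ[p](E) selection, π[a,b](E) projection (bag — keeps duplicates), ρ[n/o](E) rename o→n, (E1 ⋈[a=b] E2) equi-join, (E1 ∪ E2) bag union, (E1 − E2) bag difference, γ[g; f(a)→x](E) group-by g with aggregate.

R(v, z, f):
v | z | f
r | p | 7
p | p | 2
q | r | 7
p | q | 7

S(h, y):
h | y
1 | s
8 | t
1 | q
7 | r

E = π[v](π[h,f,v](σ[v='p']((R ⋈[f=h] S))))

σ filters on v, owned by the left side.
E' = π[v](π[h,f,v]((σ[v='p'](R) ⋈[f=h] S)))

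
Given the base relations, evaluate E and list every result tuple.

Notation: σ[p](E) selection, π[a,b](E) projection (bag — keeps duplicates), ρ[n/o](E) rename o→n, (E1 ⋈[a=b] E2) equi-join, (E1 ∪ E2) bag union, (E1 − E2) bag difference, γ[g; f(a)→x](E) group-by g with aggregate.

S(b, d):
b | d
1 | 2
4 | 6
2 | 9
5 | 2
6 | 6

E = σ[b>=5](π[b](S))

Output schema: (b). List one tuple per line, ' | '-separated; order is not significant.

Row counts bottom-up:
  S → 5
  π[b](S) → 5
  σ[b>=5](π[b](S)) → 2

== RESULT ==
b
5
6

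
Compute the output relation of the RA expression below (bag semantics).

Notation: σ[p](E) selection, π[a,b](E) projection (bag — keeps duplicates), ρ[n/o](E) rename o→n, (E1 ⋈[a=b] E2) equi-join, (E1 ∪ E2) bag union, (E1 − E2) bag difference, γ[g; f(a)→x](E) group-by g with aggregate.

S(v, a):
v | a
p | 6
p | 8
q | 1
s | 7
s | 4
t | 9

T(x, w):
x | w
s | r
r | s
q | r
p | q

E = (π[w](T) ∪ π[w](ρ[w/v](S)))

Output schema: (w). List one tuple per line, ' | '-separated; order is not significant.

Per-node cardinality:
  T → 4
  π[w](T) → 4
  S → 6
  ρ[w/v](S) → 6
  π[w](ρ[w/v](S)) → 6
  (π[w](T) ∪ π[w](ρ[w/v](S))) → 10

== RESULT ==
w
p
p
q
q
r
r
s
s
s
t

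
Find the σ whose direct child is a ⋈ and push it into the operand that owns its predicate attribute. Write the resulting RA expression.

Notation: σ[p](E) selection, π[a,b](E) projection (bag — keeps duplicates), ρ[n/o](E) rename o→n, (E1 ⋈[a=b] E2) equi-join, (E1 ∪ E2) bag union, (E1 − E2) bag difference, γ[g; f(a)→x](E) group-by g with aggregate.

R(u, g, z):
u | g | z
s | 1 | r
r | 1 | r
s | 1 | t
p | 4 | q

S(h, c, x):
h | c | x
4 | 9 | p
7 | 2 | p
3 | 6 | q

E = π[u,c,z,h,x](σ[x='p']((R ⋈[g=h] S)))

σ filters on x, owned by the right side.
E' = π[u,c,z,h,x]((R ⋈[g=h] σ[x='p'](S)))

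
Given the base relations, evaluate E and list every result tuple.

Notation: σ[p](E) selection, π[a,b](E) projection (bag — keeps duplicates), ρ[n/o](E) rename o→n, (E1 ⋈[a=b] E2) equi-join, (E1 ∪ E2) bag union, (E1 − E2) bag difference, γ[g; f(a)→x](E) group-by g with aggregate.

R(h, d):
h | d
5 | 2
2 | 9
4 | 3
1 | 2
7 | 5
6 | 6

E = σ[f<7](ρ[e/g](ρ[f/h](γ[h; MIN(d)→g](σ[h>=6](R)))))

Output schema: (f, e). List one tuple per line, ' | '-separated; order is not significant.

Per-node cardinality:
  R → 6
  σ[h>=6](R) → 2
  γ[h; MIN(d)→g](σ[h>=6](R)) → 2
  ρ[f/h](γ[h; MIN(d)→g](σ[h>=6](R))) → 2
  ρ[e/g](ρ[f/h](γ[h; MIN(d)→g](σ[h>=6](R)))) → 2
  σ[f<7](ρ[e/g](ρ[f/h](γ[h; MIN(d)→g](σ[h>=6](R))))) → 1

== RESULT ==
f | e
6 | 6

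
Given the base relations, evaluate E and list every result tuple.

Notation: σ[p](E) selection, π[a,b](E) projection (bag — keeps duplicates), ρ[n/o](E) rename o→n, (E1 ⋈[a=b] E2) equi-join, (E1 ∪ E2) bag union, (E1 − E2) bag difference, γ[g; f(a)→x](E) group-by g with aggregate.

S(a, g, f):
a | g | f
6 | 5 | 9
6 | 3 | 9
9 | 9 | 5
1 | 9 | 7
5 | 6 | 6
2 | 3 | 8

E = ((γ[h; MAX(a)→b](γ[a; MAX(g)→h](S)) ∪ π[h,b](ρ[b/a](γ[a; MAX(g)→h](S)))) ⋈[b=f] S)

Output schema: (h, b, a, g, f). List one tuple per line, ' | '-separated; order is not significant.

Subexpression sizes:
  S → 6
  γ[a; MAX(g)→h](S) → 5
  γ[h; MAX(a)→b](γ[a; MAX(g)→h](S)) → 4
  S → 6
  γ[a; MAX(g)→h](S) → 5
  ρ[b/a](γ[a; MAX(g)→h](S)) → 5
  π[h,b](ρ[b/a](γ[a; MAX(g)→h](S))) → 5
  (γ[h; MAX(a)→b](γ[a; MAX(g)→h](S)) ∪ π[h,b](ρ[b/a](γ[a; MAX(g)→h](S)))) → 9
  S → 6
  ((γ[h; MAX(a)→b](γ[a; MAX(g)→h](S)) ∪ π[h,b](ρ[b/a](γ[a; MAX(g)→h](S)))) ⋈[b=f] S) → 8

== RESULT ==
h | b | a | g | f
5 | 6 | 5 | 6 | 6
5 | 6 | 5 | 6 | 6
6 | 5 | 9 | 9 | 5
6 | 5 | 9 | 9 | 5
9 | 9 | 6 | 3 | 9
9 | 9 | 6 | 3 | 9
9 | 9 | 6 | 5 | 9
9 | 9 | 6 | 5 | 9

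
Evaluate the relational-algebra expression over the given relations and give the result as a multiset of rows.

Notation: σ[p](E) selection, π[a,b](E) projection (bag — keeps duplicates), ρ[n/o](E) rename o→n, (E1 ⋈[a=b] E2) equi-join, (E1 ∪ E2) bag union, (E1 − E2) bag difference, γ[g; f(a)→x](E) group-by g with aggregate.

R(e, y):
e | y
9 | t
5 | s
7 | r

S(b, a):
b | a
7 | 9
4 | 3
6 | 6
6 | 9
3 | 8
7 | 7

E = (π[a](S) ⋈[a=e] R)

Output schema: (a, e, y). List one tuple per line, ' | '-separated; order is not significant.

Subexpression sizes:
  S → 6
  π[a](S) → 6
  R → 3
  (π[a](S) ⋈[a=e] R) → 3

== RESULT ==
a | e | y
7 | 7 | r
9 | 9 | t
9 | 9 | t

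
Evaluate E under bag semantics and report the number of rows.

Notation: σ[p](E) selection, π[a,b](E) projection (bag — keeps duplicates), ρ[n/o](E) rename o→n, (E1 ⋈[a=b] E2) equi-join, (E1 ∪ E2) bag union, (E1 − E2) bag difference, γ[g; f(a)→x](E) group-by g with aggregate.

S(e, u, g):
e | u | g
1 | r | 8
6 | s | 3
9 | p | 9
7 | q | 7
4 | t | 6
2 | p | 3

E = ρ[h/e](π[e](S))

Stepwise |·|:
  S → 6
  π[e](S) → 6
  ρ[h/e](π[e](S)) → 6

|E| = 6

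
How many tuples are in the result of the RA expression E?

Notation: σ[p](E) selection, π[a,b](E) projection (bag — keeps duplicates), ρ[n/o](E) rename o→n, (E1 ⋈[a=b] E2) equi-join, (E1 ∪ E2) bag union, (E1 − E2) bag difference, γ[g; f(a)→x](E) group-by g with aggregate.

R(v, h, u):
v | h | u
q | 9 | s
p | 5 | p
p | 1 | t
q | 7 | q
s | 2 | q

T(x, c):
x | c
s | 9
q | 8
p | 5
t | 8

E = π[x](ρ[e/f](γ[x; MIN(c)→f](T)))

Subexpression sizes:
  T → 4
  γ[x; MIN(c)→f](T) → 4
  ρ[e/f](γ[x; MIN(c)→f](T)) → 4
  π[x](ρ[e/f](γ[x; MIN(c)→f](T))) → 4

|E| = 4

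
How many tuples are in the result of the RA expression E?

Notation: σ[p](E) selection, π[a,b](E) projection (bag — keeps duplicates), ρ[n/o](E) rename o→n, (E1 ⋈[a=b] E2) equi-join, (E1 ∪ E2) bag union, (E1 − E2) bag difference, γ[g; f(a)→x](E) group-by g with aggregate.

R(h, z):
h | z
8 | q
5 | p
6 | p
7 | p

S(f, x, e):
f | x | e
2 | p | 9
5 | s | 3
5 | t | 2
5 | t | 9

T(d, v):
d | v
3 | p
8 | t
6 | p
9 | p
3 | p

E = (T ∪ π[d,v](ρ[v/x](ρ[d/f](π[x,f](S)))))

Stepwise |·|:
  T → 5
  S → 4
  π[x,f](S) → 4
  ρ[d/f](π[x,f](S)) → 4
  ρ[v/x](ρ[d/f](π[x,f](S))) → 4
  π[d,v](ρ[v/x](ρ[d/f](π[x,f](S)))) → 4
  (T ∪ π[d,v](ρ[v/x](ρ[d/f](π[x,f](S))))) → 9

|E| = 9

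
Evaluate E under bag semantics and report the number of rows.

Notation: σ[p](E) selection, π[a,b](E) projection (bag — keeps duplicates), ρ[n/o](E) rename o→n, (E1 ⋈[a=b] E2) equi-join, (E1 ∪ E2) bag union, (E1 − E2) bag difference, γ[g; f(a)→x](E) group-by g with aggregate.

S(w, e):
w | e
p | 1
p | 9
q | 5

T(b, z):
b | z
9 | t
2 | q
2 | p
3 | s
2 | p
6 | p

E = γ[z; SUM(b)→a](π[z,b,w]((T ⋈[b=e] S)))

Per-node cardinality:
  T → 6
  S → 3
  (T ⋈[b=e] S) → 1
  π[z,b,w]((T ⋈[b=e] S)) → 1
  γ[z; SUM(b)→a](π[z,b,w]((T ⋈[b=e] S))) → 1

|E| = 1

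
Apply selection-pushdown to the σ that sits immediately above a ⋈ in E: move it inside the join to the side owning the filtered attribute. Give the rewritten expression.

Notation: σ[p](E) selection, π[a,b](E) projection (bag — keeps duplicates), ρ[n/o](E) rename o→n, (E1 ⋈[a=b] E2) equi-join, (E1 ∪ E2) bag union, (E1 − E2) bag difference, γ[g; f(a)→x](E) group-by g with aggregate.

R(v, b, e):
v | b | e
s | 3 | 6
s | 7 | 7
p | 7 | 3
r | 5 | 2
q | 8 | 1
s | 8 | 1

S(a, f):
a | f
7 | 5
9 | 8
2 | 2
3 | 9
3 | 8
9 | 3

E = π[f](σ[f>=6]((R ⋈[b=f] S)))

σ filters on f, owned by the right side.
E' = π[f]((R ⋈[b=f] σ[f>=6](S)))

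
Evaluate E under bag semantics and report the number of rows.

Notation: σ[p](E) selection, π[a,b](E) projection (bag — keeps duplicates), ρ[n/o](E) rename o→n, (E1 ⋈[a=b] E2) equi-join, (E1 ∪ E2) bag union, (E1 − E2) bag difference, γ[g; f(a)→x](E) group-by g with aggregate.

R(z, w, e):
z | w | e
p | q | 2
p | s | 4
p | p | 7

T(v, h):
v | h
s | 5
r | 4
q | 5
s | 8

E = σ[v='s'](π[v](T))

Per-node cardinality:
  T → 4
  π[v](T) → 4
  σ[v='s'](π[v](T)) → 2

|E| = 2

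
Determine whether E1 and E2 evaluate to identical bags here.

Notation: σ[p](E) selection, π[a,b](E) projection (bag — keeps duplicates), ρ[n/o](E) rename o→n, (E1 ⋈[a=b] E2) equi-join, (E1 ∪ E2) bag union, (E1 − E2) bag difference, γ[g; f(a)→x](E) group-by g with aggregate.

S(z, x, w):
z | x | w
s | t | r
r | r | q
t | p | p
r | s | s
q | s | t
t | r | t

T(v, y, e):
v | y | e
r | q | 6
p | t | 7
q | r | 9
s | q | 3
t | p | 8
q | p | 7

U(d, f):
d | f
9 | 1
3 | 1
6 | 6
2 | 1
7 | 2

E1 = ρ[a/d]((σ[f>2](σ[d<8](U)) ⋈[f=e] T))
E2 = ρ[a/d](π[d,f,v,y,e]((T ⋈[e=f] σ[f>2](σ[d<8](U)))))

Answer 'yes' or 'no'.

E1 stepwise |·|:
  U → 5
  σ[d<8](U) → 4
  σ[f>2](σ[d<8](U)) → 1
  T → 6
  (σ[f>2](σ[d<8](U)) ⋈[f=e] T) → 1
  ρ[a/d]((σ[f>2](σ[d<8](U)) ⋈[f=e] T)) → 1
E2 stepwise |·|:
  T → 6
  U → 5
  σ[d<8](U) → 4
  σ[f>2](σ[d<8](U)) → 1
  (T ⋈[e=f] σ[f>2](σ[d<8](U))) → 1
  π[d,f,v,y,e]((T ⋈[e=f] σ[f>2](σ[d<8](U)))) → 1
  ρ[a/d](π[d,f,v,y,e]((T ⋈[e=f] σ[f>2](σ[d<8](U))))) → 1

E1 and E2 produce the same multiset:
a | f | v | y | e
6 | 6 | r | q | 6

yes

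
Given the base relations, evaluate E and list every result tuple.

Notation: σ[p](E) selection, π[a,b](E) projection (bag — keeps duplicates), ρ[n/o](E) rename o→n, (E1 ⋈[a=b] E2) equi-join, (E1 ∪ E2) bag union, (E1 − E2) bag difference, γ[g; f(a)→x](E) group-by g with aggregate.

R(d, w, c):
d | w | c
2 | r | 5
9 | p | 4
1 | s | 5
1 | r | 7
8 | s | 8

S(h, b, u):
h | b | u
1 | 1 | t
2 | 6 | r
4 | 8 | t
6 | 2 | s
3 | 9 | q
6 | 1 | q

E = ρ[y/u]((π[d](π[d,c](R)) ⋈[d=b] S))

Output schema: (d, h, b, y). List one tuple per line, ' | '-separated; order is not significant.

Subexpression sizes:
  R → 5
  π[d,c](R) → 5
  π[d](π[d,c](R)) → 5
  S → 6
  (π[d](π[d,c](R)) ⋈[d=b] S) → 7
  ρ[y/u]((π[d](π[d,c](R)) ⋈[d=b] S)) → 7

== RESULT ==
d | h | b | y
1 | 1 | 1 | t
1 | 1 | 1 | t
1 | 6 | 1 | q
1 | 6 | 1 | q
2 | 6 | 2 | s
8 | 4 | 8 | t
9 | 3 | 9 | q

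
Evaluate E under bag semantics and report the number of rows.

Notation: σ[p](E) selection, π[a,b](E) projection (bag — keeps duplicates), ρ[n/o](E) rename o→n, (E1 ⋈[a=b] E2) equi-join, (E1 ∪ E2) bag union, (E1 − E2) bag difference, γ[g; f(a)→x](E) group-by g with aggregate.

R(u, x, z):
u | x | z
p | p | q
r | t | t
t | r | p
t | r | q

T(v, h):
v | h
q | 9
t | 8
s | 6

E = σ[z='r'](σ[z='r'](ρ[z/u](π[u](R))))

Row counts bottom-up:
  R → 4
  π[u](R) → 4
  ρ[z/u](π[u](R)) → 4
  σ[z='r'](ρ[z/u](π[u](R))) → 1
  σ[z='r'](σ[z='r'](ρ[z/u](π[u](R)))) → 1

|E| = 1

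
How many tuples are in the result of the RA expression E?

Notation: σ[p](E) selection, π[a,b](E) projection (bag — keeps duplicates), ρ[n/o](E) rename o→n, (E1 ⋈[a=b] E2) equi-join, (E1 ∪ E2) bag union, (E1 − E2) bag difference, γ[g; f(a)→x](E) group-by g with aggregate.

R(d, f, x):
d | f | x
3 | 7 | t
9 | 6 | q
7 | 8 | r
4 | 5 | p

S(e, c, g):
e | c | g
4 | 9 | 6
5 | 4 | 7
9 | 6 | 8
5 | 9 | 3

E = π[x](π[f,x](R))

Per-node cardinality:
  R → 4
  π[f,x](R) → 4
  π[x](π[f,x](R)) → 4

|E| = 4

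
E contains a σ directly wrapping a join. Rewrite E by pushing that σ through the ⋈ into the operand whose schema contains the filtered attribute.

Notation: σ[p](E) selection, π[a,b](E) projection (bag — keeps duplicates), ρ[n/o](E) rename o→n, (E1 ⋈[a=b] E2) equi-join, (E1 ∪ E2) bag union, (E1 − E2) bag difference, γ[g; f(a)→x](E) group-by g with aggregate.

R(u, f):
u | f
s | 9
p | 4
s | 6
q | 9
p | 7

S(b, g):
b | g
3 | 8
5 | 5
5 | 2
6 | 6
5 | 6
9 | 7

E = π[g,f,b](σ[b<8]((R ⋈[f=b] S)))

σ filters on b, owned by the right side.
E' = π[g,f,b]((R ⋈[f=b] σ[b<8](S)))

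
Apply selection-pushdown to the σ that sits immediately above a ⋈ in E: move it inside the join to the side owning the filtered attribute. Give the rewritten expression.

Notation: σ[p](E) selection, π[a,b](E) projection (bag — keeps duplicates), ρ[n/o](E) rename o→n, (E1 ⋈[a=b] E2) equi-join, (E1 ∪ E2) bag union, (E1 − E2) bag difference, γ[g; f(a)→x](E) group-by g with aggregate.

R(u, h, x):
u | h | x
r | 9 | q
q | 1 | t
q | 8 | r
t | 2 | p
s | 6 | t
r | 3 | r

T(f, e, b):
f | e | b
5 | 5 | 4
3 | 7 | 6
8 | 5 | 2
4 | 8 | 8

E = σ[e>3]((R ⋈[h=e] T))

σ filters on e, owned by the right side.
E' = (R ⋈[h=e] σ[e>3](T))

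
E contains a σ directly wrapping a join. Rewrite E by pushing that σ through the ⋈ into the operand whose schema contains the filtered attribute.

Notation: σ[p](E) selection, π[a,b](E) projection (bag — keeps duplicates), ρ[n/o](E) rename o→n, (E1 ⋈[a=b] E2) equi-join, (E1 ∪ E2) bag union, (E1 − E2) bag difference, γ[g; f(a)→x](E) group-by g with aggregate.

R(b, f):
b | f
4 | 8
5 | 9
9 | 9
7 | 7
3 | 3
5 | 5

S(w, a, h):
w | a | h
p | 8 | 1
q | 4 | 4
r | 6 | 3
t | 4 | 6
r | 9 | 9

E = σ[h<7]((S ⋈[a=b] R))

σ filters on h, owned by the left side.
E' = (σ[h<7](S) ⋈[a=b] R)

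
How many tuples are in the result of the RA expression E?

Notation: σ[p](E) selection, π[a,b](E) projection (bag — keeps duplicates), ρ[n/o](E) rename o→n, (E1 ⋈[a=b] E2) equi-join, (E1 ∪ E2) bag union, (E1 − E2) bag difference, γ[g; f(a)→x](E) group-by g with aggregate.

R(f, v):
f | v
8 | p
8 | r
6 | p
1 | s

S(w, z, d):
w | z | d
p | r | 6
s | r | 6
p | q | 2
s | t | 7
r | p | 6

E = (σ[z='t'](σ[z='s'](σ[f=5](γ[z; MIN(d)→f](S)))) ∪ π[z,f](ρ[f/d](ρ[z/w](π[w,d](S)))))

Subexpression sizes:
  S → 5
  γ[z; MIN(d)→f](S) → 4
  σ[f=5](γ[z; MIN(d)→f](S)) → 0
  σ[z='s'](σ[f=5](γ[z; MIN(d)→f](S))) → 0
  σ[z='t'](σ[z='s'](σ[f=5](γ[z; MIN(d)→f](S)))) → 0
  S → 5
  π[w,d](S) → 5
  ρ[z/w](π[w,d](S)) → 5
  ρ[f/d](ρ[z/w](π[w,d](S))) → 5
  π[z,f](ρ[f/d](ρ[z/w](π[w,d](S)))) → 5
  (σ[z='t'](σ[z='s'](σ[f=5](γ[z; MIN(d)→f](S)))) ∪ π[z,f](ρ[f/d](ρ[z/w](π[w,d](S))))) → 5

|E| = 5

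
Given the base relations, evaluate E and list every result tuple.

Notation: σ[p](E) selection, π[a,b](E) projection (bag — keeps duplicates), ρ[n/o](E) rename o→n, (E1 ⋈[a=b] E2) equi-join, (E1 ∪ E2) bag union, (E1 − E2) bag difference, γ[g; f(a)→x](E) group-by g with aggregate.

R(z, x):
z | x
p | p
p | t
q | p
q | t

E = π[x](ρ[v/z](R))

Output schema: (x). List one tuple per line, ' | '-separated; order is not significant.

Stepwise |·|:
  R → 4
  ρ[v/z](R) → 4
  π[x](ρ[v/z](R)) → 4

== RESULT ==
x
p
p
t
t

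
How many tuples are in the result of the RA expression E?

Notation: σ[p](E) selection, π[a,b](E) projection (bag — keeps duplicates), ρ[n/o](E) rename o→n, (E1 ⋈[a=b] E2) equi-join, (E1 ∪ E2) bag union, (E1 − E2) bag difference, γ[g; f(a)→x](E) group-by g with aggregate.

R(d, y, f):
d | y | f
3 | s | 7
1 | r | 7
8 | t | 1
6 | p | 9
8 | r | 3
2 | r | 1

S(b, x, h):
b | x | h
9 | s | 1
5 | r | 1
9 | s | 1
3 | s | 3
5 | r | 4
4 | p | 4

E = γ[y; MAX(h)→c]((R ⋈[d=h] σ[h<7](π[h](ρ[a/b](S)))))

Stepwise |·|:
  R → 6
  S → 6
  ρ[a/b](S) → 6
  π[h](ρ[a/b](S)) → 6
  σ[h<7](π[h](ρ[a/b](S))) → 6
  (R ⋈[d=h] σ[h<7](π[h](ρ[a/b](S)))) → 4
  γ[y; MAX(h)→c]((R ⋈[d=h] σ[h<7](π[h](ρ[a/b](S))))) → 2

|E| = 2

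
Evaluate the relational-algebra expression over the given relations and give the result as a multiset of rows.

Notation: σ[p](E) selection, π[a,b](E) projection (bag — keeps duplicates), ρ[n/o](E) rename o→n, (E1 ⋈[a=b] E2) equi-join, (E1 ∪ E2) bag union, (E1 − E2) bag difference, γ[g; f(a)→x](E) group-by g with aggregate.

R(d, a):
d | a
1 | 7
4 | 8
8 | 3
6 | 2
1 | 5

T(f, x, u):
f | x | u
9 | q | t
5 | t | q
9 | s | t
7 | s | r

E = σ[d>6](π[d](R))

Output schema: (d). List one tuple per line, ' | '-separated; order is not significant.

Per-node cardinality:
  R → 5
  π[d](R) → 5
  σ[d>6](π[d](R)) → 1

== RESULT ==
d
8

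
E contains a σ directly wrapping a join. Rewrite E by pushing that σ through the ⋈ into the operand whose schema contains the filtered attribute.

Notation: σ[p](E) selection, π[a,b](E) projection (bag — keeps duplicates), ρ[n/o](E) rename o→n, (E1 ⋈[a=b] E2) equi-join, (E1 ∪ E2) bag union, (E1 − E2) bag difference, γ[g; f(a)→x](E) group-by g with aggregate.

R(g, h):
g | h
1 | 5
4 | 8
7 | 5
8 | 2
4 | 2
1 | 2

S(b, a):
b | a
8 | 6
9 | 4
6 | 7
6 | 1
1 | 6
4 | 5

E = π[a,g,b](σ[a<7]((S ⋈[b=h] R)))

σ filters on a, owned by the left side.
E' = π[a,g,b]((σ[a<7](S) ⋈[b=h] R))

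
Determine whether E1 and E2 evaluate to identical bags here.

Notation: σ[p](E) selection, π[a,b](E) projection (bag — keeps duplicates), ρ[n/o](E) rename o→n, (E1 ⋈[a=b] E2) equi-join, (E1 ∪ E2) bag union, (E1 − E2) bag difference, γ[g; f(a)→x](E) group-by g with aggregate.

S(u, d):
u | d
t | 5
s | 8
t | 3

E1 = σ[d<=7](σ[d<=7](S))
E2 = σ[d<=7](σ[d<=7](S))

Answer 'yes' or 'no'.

E1 subexpression sizes:
  S → 3
  σ[d<=7](S) → 2
  σ[d<=7](σ[d<=7](S)) → 2
E2 subexpression sizes:
  S → 3
  σ[d<=7](S) → 2
  σ[d<=7](σ[d<=7](S)) → 2

E1 and E2 produce the same multiset:
u | d
t | 3
t | 5

yes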